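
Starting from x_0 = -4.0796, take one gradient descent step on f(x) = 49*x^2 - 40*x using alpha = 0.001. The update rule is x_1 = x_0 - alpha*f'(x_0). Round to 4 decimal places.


We compute the gradient at x_0 and apply the update.
f'(x) = 98*x - 40
f'(-4.0796) = 98*-4.0796 - 40 = -439.8008
x_1 = -4.0796 - 0.001*-439.8008 = -3.6398


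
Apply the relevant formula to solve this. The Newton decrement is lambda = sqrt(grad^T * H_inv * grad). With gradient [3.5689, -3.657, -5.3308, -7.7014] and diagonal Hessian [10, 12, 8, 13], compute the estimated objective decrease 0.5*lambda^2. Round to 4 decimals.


Step 1: H is diagonal, so H^(-1) * g = [0.3569, -0.3048, -0.6664, -0.5924].
Step 2: g^T H^(-1) g = sum_i g_i^2 / H_ii
  = (3.5689)^2/10 + (-3.657)^2/12 + (-5.3308)^2/8 + (-7.7014)^2/13
  = 1.2737 + 1.1145 + 3.5522 + 4.5624 = 10.5028
Step 3: Objective decrease = 0.5 * g^T H^(-1) g = 5.2514


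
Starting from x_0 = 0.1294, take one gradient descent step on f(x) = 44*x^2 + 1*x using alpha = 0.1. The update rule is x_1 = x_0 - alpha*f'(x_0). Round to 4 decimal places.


We compute the gradient at x_0 and apply the update.
f'(x) = 88*x + 1
f'(0.1294) = 88*0.1294 + 1 = 12.3872
x_1 = 0.1294 - 0.1*12.3872 = -1.1093


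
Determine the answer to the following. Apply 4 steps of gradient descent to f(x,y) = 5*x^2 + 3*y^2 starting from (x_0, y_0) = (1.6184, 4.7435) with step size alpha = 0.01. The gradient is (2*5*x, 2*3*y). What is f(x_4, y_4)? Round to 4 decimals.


Gradient descent on f(x,y) = 5*x^2 + 3*y^2.
Starting point: (1.6184, 4.7435), alpha = 0.01
Step 1: grad_x = 2*5*1.6184 = 16.184, grad_y = 2*3*4.7435 = 28.461
  x_1 = 1.6184 - 0.01*16.184 = 1.4566
  y_1 = 4.7435 - 0.01*28.461 = 4.4589
Step 2: grad_x = 2*5*1.4566 = 14.5656, grad_y = 2*3*4.4589 = 26.7533
  x_2 = 1.4566 - 0.01*14.5656 = 1.3109
  y_2 = 4.4589 - 0.01*26.7533 = 4.1914
Step 3: grad_x = 2*5*1.3109 = 13.109, grad_y = 2*3*4.1914 = 25.1481
  x_3 = 1.3109 - 0.01*13.109 = 1.1798
  y_3 = 4.1914 - 0.01*25.1481 = 3.9399
Step 4: grad_x = 2*5*1.1798 = 11.7981, grad_y = 2*3*3.9399 = 23.6393
  x_4 = 1.1798 - 0.01*11.7981 = 1.0618
  y_4 = 3.9399 - 0.01*23.6393 = 3.7035
f(1.0618, 3.7035) = 5*1.0618^2 + 3*3.7035^2 = 46.7848


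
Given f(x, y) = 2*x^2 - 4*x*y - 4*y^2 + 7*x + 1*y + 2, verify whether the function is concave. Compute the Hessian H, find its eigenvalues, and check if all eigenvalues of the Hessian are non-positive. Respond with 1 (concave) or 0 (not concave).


The Hessian of f(x,y) = 2*x^2 - 4*x*y - 4*y^2 + 7*x + 1*y + 2 is:
H = [[4, -4], [-4, -8]]
Trace = 4 - 8 = -4
Determinant = 4*-8 - (-4)^2 = -48
Discriminant = (-4)^2 - 4*-48 = 208.0
Eigenvalues: lambda_1 = -9.2111, lambda_2 = 5.2111
The function is not concave.

0


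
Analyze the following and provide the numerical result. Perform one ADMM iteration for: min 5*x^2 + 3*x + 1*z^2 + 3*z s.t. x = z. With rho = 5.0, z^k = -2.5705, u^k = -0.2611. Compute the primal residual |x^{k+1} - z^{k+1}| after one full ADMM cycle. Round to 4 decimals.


ADMM iteration with rho = 5.0, z^k = -2.5705, u^k = -0.2611
Step 1: x-update.
Minimize 5*x^2 + 3*x + (5.0/2)*(x + 2.5705 - 0.2611)^2
FOC: (2*5 + 5.0)*x = -3 + 5.0*(-2.5705 + 0.2611)
x^{k+1} = -0.9698
Step 2: z-update.
Minimize 1*z^2 + 3*z + (5.0/2)*(-0.9698 - z - 0.2611)^2
FOC: (2*1 + 5.0)*z = -3 + 5.0*(-0.9698 - 0.2611)
z^{k+1} = -1.3078
Step 3: u-update.
u^{k+1} = -0.2611 - 0.9698 + 1.3078 = 0.0769
Step 4: Primal residual = |-0.9698 + 1.3078| = 0.338


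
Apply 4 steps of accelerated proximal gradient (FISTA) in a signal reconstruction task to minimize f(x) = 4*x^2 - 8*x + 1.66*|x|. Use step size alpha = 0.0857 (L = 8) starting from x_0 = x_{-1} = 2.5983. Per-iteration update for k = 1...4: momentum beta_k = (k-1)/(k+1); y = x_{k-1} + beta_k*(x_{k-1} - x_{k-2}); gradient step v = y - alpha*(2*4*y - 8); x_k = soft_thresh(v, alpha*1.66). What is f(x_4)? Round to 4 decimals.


FISTA on f(x) = 4*x^2 - 8*x + 1.66*|x|
L = 8, alpha = 0.0857
Iteration 1: beta = 0.0, y = 2.5983 + 0.0*(2.5983 - 2.5983) = 2.5983
  grad(y) = 12.7864, v = y - alpha*grad = 1.5025
  prox(v) = soft_thresh(1.5025, 0.1423) = 1.3602
Iteration 2: beta = 0.3333, y = 1.3602 + 0.3333*(1.3602 - 2.5983) = 0.9476
  grad(y) = -0.4195, v = y - alpha*grad = 0.9835
  prox(v) = soft_thresh(0.9835, 0.1423) = 0.8413
Iteration 3: beta = 0.5, y = 0.8413 + 0.5*(0.8413 - 1.3602) = 0.5818
  grad(y) = -3.346, v = y - alpha*grad = 0.8685
  prox(v) = soft_thresh(0.8685, 0.1423) = 0.7262
Iteration 4: beta = 0.6, y = 0.7262 + 0.6*(0.7262 - 0.8413) = 0.6572
  grad(y) = -2.7421, v = y - alpha*grad = 0.8922
  prox(v) = soft_thresh(0.8922, 0.1423) = 0.75
f(x_4) = 4*0.75^2 - 8*0.75 + 1.66*|0.75| = -2.505


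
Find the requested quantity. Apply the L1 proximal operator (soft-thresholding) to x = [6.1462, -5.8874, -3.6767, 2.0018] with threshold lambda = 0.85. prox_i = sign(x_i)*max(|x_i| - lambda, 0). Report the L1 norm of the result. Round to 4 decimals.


Soft-thresholding with lambda = 0.85:
prox(6.1462) = sign(6.1462)*max(|6.1462| - 0.85, 0) = 5.2962
prox(-5.8874) = sign(-5.8874)*max(|-5.8874| - 0.85, 0) = -5.0374
prox(-3.6767) = sign(-3.6767)*max(|-3.6767| - 0.85, 0) = -2.8267
prox(2.0018) = sign(2.0018)*max(|2.0018| - 0.85, 0) = 1.1518
prox(x) = [5.2962, -5.0374, -2.8267, 1.1518]
||prox(x)||_1 = 5.2962 + 5.0374 + 2.8267 + 1.1518 = 14.3121


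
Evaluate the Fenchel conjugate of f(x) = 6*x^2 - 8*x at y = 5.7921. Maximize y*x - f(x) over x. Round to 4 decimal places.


f*(y) = sup_x {y*x - a*x^2 - b*x} = sup_x {(y-b)*x - a*x^2}
FOC: (y - b) - 2a*x = 0 => x* = (y - b)/(2a)
x* = (5.7921 + 8)/(2*6) = 1.1493
f*(5.7921) = (y-b)^2/(4a) = (5.7921 + 8)^2/(4*6)
= 190.222/24 = 7.9259


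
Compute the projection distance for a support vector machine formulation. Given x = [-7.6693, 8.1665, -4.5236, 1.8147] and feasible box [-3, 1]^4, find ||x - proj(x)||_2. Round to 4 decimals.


Project each component onto [-3, 1].
clip(-7.6693) = -3.0, clip(8.1665) = 1.0, clip(-4.5236) = -3.0, clip(1.8147) = 1.0
Projection = [-3.0, 1.0, -3.0, 1.0]
Squared diffs: [21.8024, 51.3587, 2.3214, 0.6637]
Distance = sqrt(76.1462) = 8.7262


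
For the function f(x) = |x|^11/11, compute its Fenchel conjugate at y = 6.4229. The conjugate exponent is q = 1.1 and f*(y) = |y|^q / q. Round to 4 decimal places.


The conjugate exponent q satisfies 1/p + 1/q = 1.
p = 11, so q = 11/(11 - 1) = 1.1
|y|^q = 6.4229^1.1 = 7.7358
f*(6.4229) = 7.7358 / 1.1 = 7.0325


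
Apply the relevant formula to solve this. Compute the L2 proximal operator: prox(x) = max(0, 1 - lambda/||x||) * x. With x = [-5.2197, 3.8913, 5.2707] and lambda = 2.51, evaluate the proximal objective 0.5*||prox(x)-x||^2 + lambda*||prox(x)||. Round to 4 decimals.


Step 1: Compute ||x||.
||x|| = 8.3766
Step 2: Compute scaling factor.
scale = max(0, 1 - 2.51/8.3766) = 0.7004
Step 3: prox(x) = [-3.6557, 2.7253, 3.6914]
||prox(x)|| = 5.8666
Step 4: Proximal objective.
0.5*||prox-x||^2 = 3.1501
lambda*||prox|| = 14.7252
Total = 17.8753


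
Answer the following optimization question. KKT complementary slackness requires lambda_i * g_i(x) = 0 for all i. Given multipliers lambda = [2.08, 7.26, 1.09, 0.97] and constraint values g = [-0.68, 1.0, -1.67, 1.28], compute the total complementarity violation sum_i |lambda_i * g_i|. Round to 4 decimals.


KKT complementary slackness check:
lambda_1 * g_1 = 2.08 * -0.68 = -1.4144
lambda_2 * g_2 = 7.26 * 1.0 = 7.26
lambda_3 * g_3 = 1.09 * -1.67 = -1.8203
lambda_4 * g_4 = 0.97 * 1.28 = 1.2416
Total violation = 1.4144 + 7.26 + 1.8203 + 1.2416 = 11.7363


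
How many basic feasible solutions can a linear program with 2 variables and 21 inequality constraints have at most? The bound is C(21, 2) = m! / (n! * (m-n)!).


Each vertex corresponds to some choice of n active constraints out of m, so the number of vertices is at most C(m, n) = m! / (n!(m-n)!).
m = 21, n = 2
Numerator: 21 * 20
Denominator: 2! = 2
C(21, 2) = 210


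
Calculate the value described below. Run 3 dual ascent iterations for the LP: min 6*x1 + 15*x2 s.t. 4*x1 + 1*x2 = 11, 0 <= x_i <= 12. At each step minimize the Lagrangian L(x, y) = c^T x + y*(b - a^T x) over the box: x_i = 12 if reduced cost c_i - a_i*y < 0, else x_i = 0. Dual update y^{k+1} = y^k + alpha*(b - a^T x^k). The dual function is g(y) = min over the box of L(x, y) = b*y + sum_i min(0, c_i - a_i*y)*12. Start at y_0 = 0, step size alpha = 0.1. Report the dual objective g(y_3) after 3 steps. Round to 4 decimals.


Dual ascent for LP: min 6*x1 + 15*x2, 4*x1 + 1*x2 = 11, 0 <= x_i <= 12
Step 1: y^k = 0.0, reduced costs: (6.0, 15.0)
  x^k = (0.0, 0.0), subgradient = b - a^T x = 11.0
  y^{k+1} = 0.0 + 0.1*11.0 = 1.1
Step 2: y^k = 1.1, reduced costs: (1.6, 13.9)
  x^k = (0.0, 0.0), subgradient = b - a^T x = 11.0
  y^{k+1} = 1.1 + 0.1*11.0 = 2.2
Step 3: y^k = 2.2, reduced costs: (-2.8, 12.8)
  x^k = (12.0, 0.0), subgradient = b - a^T x = -37.0
  y^{k+1} = 2.2 + 0.1*-37.0 = -1.5
Dual objective at y_3 = -1.5: reduced costs (12.0, 16.5), box minimizer x = (0.0, 0.0)
g(y_3) = b*y + (c1 - a1*y)*x1 + (c2 - a2*y)*x2 = 11*(-1.5) + 12.0*0.0 + 16.5*0.0 = -16.5 + 0.0 + 0.0 = -16.5


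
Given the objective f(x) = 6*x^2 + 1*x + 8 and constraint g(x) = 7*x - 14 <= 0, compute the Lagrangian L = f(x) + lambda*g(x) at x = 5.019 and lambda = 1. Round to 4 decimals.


Step 1: Evaluate f(x).
f(5.019) = 6*5.019^2 + 1*5.019 + 8 = 164.1612
Step 2: Evaluate g(x).
g(5.019) = 7*5.019 - 14 = 21.133
Step 3: Compute Lagrangian.
L = 164.1612 + 1*21.133 = 185.2942


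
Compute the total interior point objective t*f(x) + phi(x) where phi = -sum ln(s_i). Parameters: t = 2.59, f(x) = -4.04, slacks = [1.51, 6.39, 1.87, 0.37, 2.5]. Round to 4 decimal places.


Step 1: Compute log-barrier.
ln values: [0.4121, 1.8547, 0.6259, -0.9943, 0.9163]
phi = -(0.4121 + 1.8547 + 0.6259 - 0.9943 + 0.9163) = -2.8148
Step 2: Compute augmented objective.
t*f(x) = 2.59*-4.04 = -10.4636
Total = -10.4636 - 2.8148 = -13.2784


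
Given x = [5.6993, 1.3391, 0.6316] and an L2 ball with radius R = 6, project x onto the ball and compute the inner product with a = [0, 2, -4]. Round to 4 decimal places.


Step 1: Compute ||x|| (intermediates to 6 decimals).
||x|| = sqrt(5.6993^2 + 1.3391^2 + 0.6316^2) = 5.888474
Step 2: Project.
Since ||x|| <= R, proj = x (no scaling needed).
proj(x) = [5.6993, 1.3391, 0.6316]
Step 3: Dot product.
a^T * proj(x) = 0*5.6993 + 2*1.3391 - 4*0.6316 = 0.1518


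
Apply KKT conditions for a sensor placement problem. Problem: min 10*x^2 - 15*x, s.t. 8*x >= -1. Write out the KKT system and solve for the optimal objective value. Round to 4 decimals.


Step 1: Try lambda = 0 (constraint inactive).
Stationarity: 2*10*x - 15 = 0
x* = 15/(2*10) = 0.75
Check constraint: 8*0.75 = 6.0 >= -1 -- satisfied.
Step 2: Compute optimal value.
f(x*) = 10*0.75^2 - 15*0.75 = -5.625


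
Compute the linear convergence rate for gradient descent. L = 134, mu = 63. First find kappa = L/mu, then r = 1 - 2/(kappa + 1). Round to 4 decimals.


Step 1: Compute the condition number.
kappa = L/mu = 134/63 = 2.127
Step 2: Compute the convergence rate.
r = 1 - 2/(kappa + 1) = 1 - 2*mu/(L + mu) = (L - mu)/(L + mu) = 71/197 = 0.3604


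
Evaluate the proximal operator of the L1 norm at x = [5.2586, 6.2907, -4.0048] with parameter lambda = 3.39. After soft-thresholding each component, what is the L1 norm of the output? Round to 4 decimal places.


Soft-thresholding with lambda = 3.39:
prox(5.2586) = sign(5.2586)*max(|5.2586| - 3.39, 0) = 1.8686
prox(6.2907) = sign(6.2907)*max(|6.2907| - 3.39, 0) = 2.9007
prox(-4.0048) = sign(-4.0048)*max(|-4.0048| - 3.39, 0) = -0.6148
prox(x) = [1.8686, 2.9007, -0.6148]
||prox(x)||_1 = 1.8686 + 2.9007 + 0.6148 = 5.3841


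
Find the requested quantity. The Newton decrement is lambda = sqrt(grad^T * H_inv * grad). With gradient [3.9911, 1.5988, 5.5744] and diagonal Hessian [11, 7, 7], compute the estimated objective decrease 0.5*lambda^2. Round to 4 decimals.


Step 1: H is diagonal, so H^(-1) * g = [0.3628, 0.2284, 0.7963].
Step 2: g^T H^(-1) g = sum_i g_i^2 / H_ii
  = (3.9911)^2/11 + (1.5988)^2/7 + (5.5744)^2/7
  = 1.4481 + 0.3652 + 4.4391 = 6.2524
Step 3: Objective decrease = 0.5 * g^T H^(-1) g = 3.1262


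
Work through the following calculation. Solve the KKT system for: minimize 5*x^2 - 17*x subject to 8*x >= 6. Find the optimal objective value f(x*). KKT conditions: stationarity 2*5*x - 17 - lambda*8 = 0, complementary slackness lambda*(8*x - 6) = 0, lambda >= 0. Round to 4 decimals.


Step 1: Try lambda = 0 (constraint inactive).
Stationarity: 2*5*x - 17 = 0
x* = 17/(2*5) = 1.7
Check constraint: 8*1.7 = 13.6 >= 6 -- satisfied.
Step 2: Compute optimal value.
f(x*) = 5*1.7^2 - 17*1.7 = -14.45


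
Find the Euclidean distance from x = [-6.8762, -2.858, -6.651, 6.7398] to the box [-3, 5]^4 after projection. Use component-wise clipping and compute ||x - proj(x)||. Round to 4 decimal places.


Project each component onto [-3, 5].
clip(-6.8762) = -3.0, clip(-2.858) = -2.858, clip(-6.651) = -3.0, clip(6.7398) = 5.0
Projection = [-3.0, -2.858, -3.0, 5.0]
Squared diffs: [15.0249, 0.0, 13.3298, 3.0269]
Distance = sqrt(31.3816) = 5.6019


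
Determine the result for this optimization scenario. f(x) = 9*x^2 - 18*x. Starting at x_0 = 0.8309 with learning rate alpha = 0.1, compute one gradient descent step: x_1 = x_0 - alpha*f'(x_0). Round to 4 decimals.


We compute the gradient at x_0 and apply the update.
f'(x) = 18*x - 18
f'(0.8309) = 18*0.8309 - 18 = -3.0438
x_1 = 0.8309 - 0.1*-3.0438 = 1.1353


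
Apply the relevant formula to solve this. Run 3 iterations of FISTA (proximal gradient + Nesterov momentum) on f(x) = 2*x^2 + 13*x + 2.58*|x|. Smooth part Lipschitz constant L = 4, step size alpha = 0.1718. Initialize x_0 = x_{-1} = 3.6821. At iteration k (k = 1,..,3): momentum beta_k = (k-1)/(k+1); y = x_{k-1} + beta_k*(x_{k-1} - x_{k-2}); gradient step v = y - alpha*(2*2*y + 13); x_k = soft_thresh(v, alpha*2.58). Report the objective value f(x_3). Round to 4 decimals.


FISTA on f(x) = 2*x^2 + 13*x + 2.58*|x|
L = 4, alpha = 0.1718
Iteration 1: beta = 0.0, y = 3.6821 + 0.0*(3.6821 - 3.6821) = 3.6821
  grad(y) = 27.7284, v = y - alpha*grad = -1.0816
  prox(v) = soft_thresh(-1.0816, 0.4432) = -0.6384
Iteration 2: beta = 0.3333, y = -0.6384 + 0.3333*(-0.6384 - 3.6821) = -2.0786
  grad(y) = 4.6858, v = y - alpha*grad = -2.8836
  prox(v) = soft_thresh(-2.8836, 0.4432) = -2.4403
Iteration 3: beta = 0.5, y = -2.4403 + 0.5*(-2.4403 + 0.6384) = -3.3413
  grad(y) = -0.3652, v = y - alpha*grad = -3.2786
  prox(v) = soft_thresh(-3.2786, 0.4432) = -2.8353
f(x_3) = 2*(-2.8353)^2 + 13*(-2.8353) + 2.58*|-2.8353| = -13.466


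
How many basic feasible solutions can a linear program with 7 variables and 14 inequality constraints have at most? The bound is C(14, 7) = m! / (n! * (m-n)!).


Each vertex corresponds to some choice of n active constraints out of m, so the number of vertices is at most C(m, n) = m! / (n!(m-n)!).
m = 14, n = 7
Numerator: 14 * 13 * 12 * 11 * 10 * 9 * 8
Denominator: 7! = 5040
C(14, 7) = 3432


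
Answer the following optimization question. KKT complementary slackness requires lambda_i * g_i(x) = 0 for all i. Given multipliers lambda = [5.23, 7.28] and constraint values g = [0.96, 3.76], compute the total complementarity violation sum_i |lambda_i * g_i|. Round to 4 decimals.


KKT complementary slackness check:
lambda_1 * g_1 = 5.23 * 0.96 = 5.0208
lambda_2 * g_2 = 7.28 * 3.76 = 27.3728
Total violation = 5.0208 + 27.3728 = 32.3936


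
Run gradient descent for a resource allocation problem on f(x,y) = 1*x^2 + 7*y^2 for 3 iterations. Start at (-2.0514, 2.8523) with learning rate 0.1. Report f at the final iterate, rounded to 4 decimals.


Gradient descent on f(x,y) = 1*x^2 + 7*y^2.
Starting point: (-2.0514, 2.8523), alpha = 0.1
Step 1: grad_x = 2*1*-2.0514 = -4.1028, grad_y = 2*7*2.8523 = 39.9322
  x_1 = -2.0514 - 0.1*-4.1028 = -1.6411
  y_1 = 2.8523 - 0.1*39.9322 = -1.1409
Step 2: grad_x = 2*1*-1.6411 = -3.2822, grad_y = 2*7*-1.1409 = -15.9729
  x_2 = -1.6411 - 0.1*-3.2822 = -1.3129
  y_2 = -1.1409 - 0.1*-15.9729 = 0.4564
Step 3: grad_x = 2*1*-1.3129 = -2.6258, grad_y = 2*7*0.4564 = 6.3892
  x_3 = -1.3129 - 0.1*-2.6258 = -1.0503
  y_3 = 0.4564 - 0.1*6.3892 = -0.1825
f(-1.0503, -0.1825) = 1*(-1.0503)^2 + 7*(-0.1825)^2 = 1.3364


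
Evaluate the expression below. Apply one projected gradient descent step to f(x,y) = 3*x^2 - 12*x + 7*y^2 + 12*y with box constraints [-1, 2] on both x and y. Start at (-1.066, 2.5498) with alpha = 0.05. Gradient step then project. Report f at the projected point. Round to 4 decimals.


Step 1: Compute gradient at (-1.066, 2.5498).
grad_x = 2*3*-1.066 - 12 = -18.396
grad_y = 2*7*2.5498 + 12 = 47.6972
Step 2: Gradient step.
x_raw = -1.066 - 0.05*-18.396 = -0.1462
y_raw = 2.5498 - 0.05*47.6972 = 0.1649
Step 3: Project onto [-1, 2].
x_proj = clip(-0.1462) = -0.1462
y_proj = clip(0.1649) = 0.1649
Step 4: Evaluate f.
f(-0.1462, 0.1649) = 3.9882


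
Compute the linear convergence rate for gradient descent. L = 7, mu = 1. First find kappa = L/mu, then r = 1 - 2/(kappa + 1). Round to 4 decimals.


Step 1: Compute the condition number.
kappa = L/mu = 7/1 = 7.0
Step 2: Compute the convergence rate.
r = 1 - 2/(kappa + 1) = 1 - 2*mu/(L + mu) = (L - mu)/(L + mu) = 6/8 = 0.75


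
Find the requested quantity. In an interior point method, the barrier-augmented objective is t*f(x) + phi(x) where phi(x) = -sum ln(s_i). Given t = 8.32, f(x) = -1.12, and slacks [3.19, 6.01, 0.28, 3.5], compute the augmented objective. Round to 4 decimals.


Step 1: Compute log-barrier.
ln values: [1.16, 1.7934, -1.273, 1.2528]
phi = -(1.16 + 1.7934 - 1.273 + 1.2528) = -2.9332
Step 2: Compute augmented objective.
t*f(x) = 8.32*-1.12 = -9.3184
Total = -9.3184 - 2.9332 = -12.2516


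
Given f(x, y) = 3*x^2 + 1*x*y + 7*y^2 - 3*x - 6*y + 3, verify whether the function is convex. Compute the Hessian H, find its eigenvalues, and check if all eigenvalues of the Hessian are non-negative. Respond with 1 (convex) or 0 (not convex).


The Hessian of f(x,y) = 3*x^2 + 1*x*y + 7*y^2 - 3*x - 6*y + 3 is:
H = [[6, 1], [1, 14]]
Trace = 6 + 14 = 20
Determinant = 6*14 - (1)^2 = 83
Discriminant = (20)^2 - 4*83 = 68.0
Eigenvalues: lambda_1 = 5.8769, lambda_2 = 14.1231
The function is convex.

1


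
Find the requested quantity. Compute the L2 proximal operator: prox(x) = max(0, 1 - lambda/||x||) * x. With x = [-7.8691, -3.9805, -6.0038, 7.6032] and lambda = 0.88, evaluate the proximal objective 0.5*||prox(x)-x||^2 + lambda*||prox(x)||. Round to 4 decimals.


Step 1: Compute ||x||.
||x|| = 13.1004
Step 2: Compute scaling factor.
scale = max(0, 1 - 0.88/13.1004) = 0.9328
Step 3: prox(x) = [-7.3405, -3.7131, -5.6005, 7.0925]
||prox(x)|| = 12.2204
Step 4: Proximal objective.
0.5*||prox-x||^2 = 0.3872
lambda*||prox|| = 10.754
Total = 11.1412


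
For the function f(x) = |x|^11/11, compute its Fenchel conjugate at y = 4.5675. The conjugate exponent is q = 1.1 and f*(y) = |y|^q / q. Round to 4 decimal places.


The conjugate exponent q satisfies 1/p + 1/q = 1.
p = 11, so q = 11/(11 - 1) = 1.1
|y|^q = 4.5675^1.1 = 5.3168
f*(4.5675) = 5.3168 / 1.1 = 4.8334


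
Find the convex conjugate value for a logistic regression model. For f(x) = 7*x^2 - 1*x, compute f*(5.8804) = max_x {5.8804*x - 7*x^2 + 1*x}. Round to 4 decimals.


f*(y) = sup_x {y*x - a*x^2 - b*x} = sup_x {(y-b)*x - a*x^2}
FOC: (y - b) - 2a*x = 0 => x* = (y - b)/(2a)
x* = (5.8804 + 1)/(2*7) = 0.4915
f*(5.8804) = (y-b)^2/(4a) = (5.8804 + 1)^2/(4*7)
= 47.3399/28 = 1.6907


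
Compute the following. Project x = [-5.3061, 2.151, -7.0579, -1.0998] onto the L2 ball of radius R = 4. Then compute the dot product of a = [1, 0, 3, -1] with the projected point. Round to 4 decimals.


Step 1: Compute ||x|| (intermediates to 6 decimals).
||x|| = sqrt((-5.3061)^2 + 2.151^2 + (-7.0579)^2 + (-1.0998)^2) = 9.154508
Step 2: Project.
Since ||x|| > R, scale = R/||x|| = 4/9.154508 = 0.436943, proj(x) = scale * x
proj(x) = [-2.318463, 0.939864, -3.0839, -0.48055]
Step 3: Dot product.
a^T * proj(x) = 1*(-2.318463) + 0*0.939864 + 3*(-3.0839) - 1*(-0.48055) = -11.0896


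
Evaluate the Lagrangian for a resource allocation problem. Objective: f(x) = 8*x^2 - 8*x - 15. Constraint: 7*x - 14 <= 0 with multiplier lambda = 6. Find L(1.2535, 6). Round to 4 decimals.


Step 1: Evaluate f(x).
f(1.2535) = 8*1.2535^2 - 8*1.2535 - 15 = -12.4579
Step 2: Evaluate g(x).
g(1.2535) = 7*1.2535 - 14 = -5.2255
Step 3: Compute Lagrangian.
L = -12.4579 + 6*-5.2255 = -43.8109


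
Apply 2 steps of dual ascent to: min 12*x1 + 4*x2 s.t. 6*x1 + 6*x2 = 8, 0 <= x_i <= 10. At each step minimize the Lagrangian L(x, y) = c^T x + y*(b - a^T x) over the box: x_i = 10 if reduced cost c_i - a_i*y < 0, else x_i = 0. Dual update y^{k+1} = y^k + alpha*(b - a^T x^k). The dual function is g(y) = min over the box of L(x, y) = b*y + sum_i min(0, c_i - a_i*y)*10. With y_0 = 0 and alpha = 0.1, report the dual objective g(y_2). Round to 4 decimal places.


Dual ascent for LP: min 12*x1 + 4*x2, 6*x1 + 6*x2 = 8, 0 <= x_i <= 10
Step 1: y^k = 0.0, reduced costs: (12.0, 4.0)
  x^k = (0.0, 0.0), subgradient = b - a^T x = 8.0
  y^{k+1} = 0.0 + 0.1*8.0 = 0.8
Step 2: y^k = 0.8, reduced costs: (7.2, -0.8)
  x^k = (0.0, 10.0), subgradient = b - a^T x = -52.0
  y^{k+1} = 0.8 + 0.1*-52.0 = -4.4
Dual objective at y_2 = -4.4: reduced costs (38.4, 30.4), box minimizer x = (0.0, 0.0)
g(y_2) = b*y + (c1 - a1*y)*x1 + (c2 - a2*y)*x2 = 8*(-4.4) + 38.4*0.0 + 30.4*0.0 = -35.2 + 0.0 + 0.0 = -35.2


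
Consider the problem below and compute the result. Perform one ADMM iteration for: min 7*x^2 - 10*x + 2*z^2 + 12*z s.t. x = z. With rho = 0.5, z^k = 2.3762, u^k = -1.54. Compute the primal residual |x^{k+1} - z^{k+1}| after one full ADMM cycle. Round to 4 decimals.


ADMM iteration with rho = 0.5, z^k = 2.3762, u^k = -1.54
Step 1: x-update.
Minimize 7*x^2 - 10*x + (0.5/2)*(x - 2.3762 - 1.54)^2
FOC: (2*7 + 0.5)*x = 10 + 0.5*(2.3762 + 1.54)
x^{k+1} = 0.8247
Step 2: z-update.
Minimize 2*z^2 + 12*z + (0.5/2)*(0.8247 - z - 1.54)^2
FOC: (2*2 + 0.5)*z = -12 + 0.5*(0.8247 - 1.54)
z^{k+1} = -2.7461
Step 3: u-update.
u^{k+1} = -1.54 + 0.8247 + 2.7461 = 2.0308
Step 4: Primal residual = |0.8247 + 2.7461| = 3.5708


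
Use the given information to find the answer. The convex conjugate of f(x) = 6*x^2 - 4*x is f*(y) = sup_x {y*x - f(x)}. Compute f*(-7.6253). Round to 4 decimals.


f*(y) = sup_x {y*x - a*x^2 - b*x} = sup_x {(y-b)*x - a*x^2}
FOC: (y - b) - 2a*x = 0 => x* = (y - b)/(2a)
x* = (-7.6253 + 4)/(2*6) = -0.3021
f*(-7.6253) = (y-b)^2/(4a) = (-7.6253 + 4)^2/(4*6)
= 13.1428/24 = 0.5476


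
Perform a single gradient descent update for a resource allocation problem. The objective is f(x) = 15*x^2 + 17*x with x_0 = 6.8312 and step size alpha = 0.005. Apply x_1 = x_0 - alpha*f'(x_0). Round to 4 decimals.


We compute the gradient at x_0 and apply the update.
f'(x) = 30*x + 17
f'(6.8312) = 30*6.8312 + 17 = 221.936
x_1 = 6.8312 - 0.005*221.936 = 5.7215


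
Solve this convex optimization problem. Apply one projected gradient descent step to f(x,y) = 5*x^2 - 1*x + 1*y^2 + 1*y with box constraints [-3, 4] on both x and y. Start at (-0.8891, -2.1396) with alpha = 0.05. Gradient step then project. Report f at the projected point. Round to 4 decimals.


Step 1: Compute gradient at (-0.8891, -2.1396).
grad_x = 2*5*-0.8891 - 1 = -9.891
grad_y = 2*1*-2.1396 + 1 = -3.2792
Step 2: Gradient step.
x_raw = -0.8891 - 0.05*-9.891 = -0.3946
y_raw = -2.1396 - 0.05*-3.2792 = -1.9756
Step 3: Project onto [-3, 4].
x_proj = clip(-0.3946) = -0.3946
y_proj = clip(-1.9756) = -1.9756
Step 4: Evaluate f.
f(-0.3946, -1.9756) = 3.1004


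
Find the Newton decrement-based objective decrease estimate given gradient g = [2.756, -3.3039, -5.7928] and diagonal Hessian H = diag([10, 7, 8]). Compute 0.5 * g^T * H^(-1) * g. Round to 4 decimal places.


Step 1: H is diagonal, so H^(-1) * g = [0.2756, -0.472, -0.7241].
Step 2: g^T H^(-1) g = sum_i g_i^2 / H_ii
  = (2.756)^2/10 + (-3.3039)^2/7 + (-5.7928)^2/8
  = 0.7596 + 1.5594 + 4.1946 = 6.5135
Step 3: Objective decrease = 0.5 * g^T H^(-1) g = 3.2568


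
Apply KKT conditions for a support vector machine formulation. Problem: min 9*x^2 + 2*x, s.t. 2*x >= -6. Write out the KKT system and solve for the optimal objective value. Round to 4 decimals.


Step 1: Try lambda = 0 (constraint inactive).
Stationarity: 2*9*x + 2 = 0
x* = -2/(2*9) = -1/9 = -0.1111 (rounded; the exact value -1/9 is used below)
Check constraint: 2*-0.1111 = -0.2222 >= -6 -- satisfied.
Step 2: Compute optimal value.
f(x*) = 9*(-1/9)^2 + 2*(-1/9) = -0.1111


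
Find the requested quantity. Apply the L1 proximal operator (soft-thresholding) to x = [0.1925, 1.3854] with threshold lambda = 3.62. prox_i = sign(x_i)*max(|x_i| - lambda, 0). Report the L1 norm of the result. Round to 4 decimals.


Soft-thresholding with lambda = 3.62:
prox(0.1925) = sign(0.1925)*max(|0.1925| - 3.62, 0) = 0.0
prox(1.3854) = sign(1.3854)*max(|1.3854| - 3.62, 0) = 0.0
prox(x) = [0.0, 0.0]
||prox(x)||_1 = 0.0 + 0.0 = 0.0


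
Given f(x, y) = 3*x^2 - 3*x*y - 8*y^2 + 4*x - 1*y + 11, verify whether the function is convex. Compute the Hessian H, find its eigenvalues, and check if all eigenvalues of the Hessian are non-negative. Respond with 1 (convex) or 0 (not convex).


The Hessian of f(x,y) = 3*x^2 - 3*x*y - 8*y^2 + 4*x - 1*y + 11 is:
H = [[6, -3], [-3, -16]]
Trace = 6 - 16 = -10
Determinant = 6*-16 - (-3)^2 = -105
Discriminant = (-10)^2 - 4*-105 = 520.0
Eigenvalues: lambda_1 = -16.4018, lambda_2 = 6.4018
The function is not convex.

0


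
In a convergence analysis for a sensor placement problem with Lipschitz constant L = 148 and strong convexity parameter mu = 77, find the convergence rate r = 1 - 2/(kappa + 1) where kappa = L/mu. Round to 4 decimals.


Step 1: Compute the condition number.
kappa = L/mu = 148/77 = 1.9221
Step 2: Compute the convergence rate.
r = 1 - 2/(kappa + 1) = 1 - 2*mu/(L + mu) = (L - mu)/(L + mu) = 71/225 = 0.3156


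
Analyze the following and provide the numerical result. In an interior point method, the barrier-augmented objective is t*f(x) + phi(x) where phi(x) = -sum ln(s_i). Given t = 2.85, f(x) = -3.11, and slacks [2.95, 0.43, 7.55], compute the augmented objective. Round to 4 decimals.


Step 1: Compute log-barrier.
ln values: [1.0818, -0.844, 2.0215]
phi = -(1.0818 - 0.844 + 2.0215) = -2.2594
Step 2: Compute augmented objective.
t*f(x) = 2.85*-3.11 = -8.8635
Total = -8.8635 - 2.2594 = -11.1229


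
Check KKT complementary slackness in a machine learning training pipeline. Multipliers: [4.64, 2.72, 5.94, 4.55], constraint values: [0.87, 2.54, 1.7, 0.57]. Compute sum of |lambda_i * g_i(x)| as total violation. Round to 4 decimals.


KKT complementary slackness check:
lambda_1 * g_1 = 4.64 * 0.87 = 4.0368
lambda_2 * g_2 = 2.72 * 2.54 = 6.9088
lambda_3 * g_3 = 5.94 * 1.7 = 10.098
lambda_4 * g_4 = 4.55 * 0.57 = 2.5935
Total violation = 4.0368 + 6.9088 + 10.098 + 2.5935 = 23.6371


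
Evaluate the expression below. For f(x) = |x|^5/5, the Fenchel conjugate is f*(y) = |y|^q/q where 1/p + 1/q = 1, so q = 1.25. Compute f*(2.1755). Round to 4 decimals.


The conjugate exponent q satisfies 1/p + 1/q = 1.
p = 5, so q = 5/(5 - 1) = 1.25
|y|^q = 2.1755^1.25 = 2.6421
f*(2.1755) = 2.6421 / 1.25 = 2.1137


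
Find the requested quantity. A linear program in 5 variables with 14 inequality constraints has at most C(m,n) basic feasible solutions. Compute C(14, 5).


Each vertex corresponds to some choice of n active constraints out of m, so the number of vertices is at most C(m, n) = m! / (n!(m-n)!).
m = 14, n = 5
Numerator: 14 * 13 * 12 * 11 * 10
Denominator: 5! = 120
C(14, 5) = 2002


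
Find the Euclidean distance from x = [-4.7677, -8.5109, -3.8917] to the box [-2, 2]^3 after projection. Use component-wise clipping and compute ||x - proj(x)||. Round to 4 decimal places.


Project each component onto [-2, 2].
clip(-4.7677) = -2.0, clip(-8.5109) = -2.0, clip(-3.8917) = -2.0
Projection = [-2.0, -2.0, -2.0]
Squared diffs: [7.6602, 42.3918, 3.5785]
Distance = sqrt(53.6305) = 7.3233


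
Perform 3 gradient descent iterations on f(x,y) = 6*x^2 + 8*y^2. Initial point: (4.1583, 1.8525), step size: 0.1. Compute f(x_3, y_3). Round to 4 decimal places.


Gradient descent on f(x,y) = 6*x^2 + 8*y^2.
Starting point: (4.1583, 1.8525), alpha = 0.1
Step 1: grad_x = 2*6*4.1583 = 49.8996, grad_y = 2*8*1.8525 = 29.64
  x_1 = 4.1583 - 0.1*49.8996 = -0.8317
  y_1 = 1.8525 - 0.1*29.64 = -1.1115
Step 2: grad_x = 2*6*-0.8317 = -9.9799, grad_y = 2*8*-1.1115 = -17.784
  x_2 = -0.8317 - 0.1*-9.9799 = 0.1663
  y_2 = -1.1115 - 0.1*-17.784 = 0.6669
Step 3: grad_x = 2*6*0.1663 = 1.996, grad_y = 2*8*0.6669 = 10.6704
  x_3 = 0.1663 - 0.1*1.996 = -0.0333
  y_3 = 0.6669 - 0.1*10.6704 = -0.4001
f(-0.0333, -0.4001) = 6*(-0.0333)^2 + 8*(-0.4001)^2 = 1.2875


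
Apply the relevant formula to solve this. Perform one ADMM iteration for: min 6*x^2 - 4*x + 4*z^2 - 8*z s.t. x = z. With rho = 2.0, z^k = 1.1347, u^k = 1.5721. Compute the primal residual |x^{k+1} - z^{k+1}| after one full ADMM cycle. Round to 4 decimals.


ADMM iteration with rho = 2.0, z^k = 1.1347, u^k = 1.5721
Step 1: x-update.
Minimize 6*x^2 - 4*x + (2.0/2)*(x - 1.1347 + 1.5721)^2
FOC: (2*6 + 2.0)*x = 4 + 2.0*(1.1347 - 1.5721)
x^{k+1} = 0.2232
Step 2: z-update.
Minimize 4*z^2 - 8*z + (2.0/2)*(0.2232 - z + 1.5721)^2
FOC: (2*4 + 2.0)*z = 8 + 2.0*(0.2232 + 1.5721)
z^{k+1} = 1.1591
Step 3: u-update.
u^{k+1} = 1.5721 + 0.2232 - 1.1591 = 0.6363
Step 4: Primal residual = |0.2232 - 1.1591| = 0.9358


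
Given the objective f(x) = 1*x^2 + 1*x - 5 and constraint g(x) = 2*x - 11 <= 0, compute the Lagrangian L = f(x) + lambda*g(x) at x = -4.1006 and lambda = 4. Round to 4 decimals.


Step 1: Evaluate f(x).
f(-4.1006) = 1*(-4.1006)^2 + 1*(-4.1006) - 5 = 7.7143
Step 2: Evaluate g(x).
g(-4.1006) = 2*-4.1006 - 11 = -19.2012
Step 3: Compute Lagrangian.
L = 7.7143 + 4*-19.2012 = -69.0905


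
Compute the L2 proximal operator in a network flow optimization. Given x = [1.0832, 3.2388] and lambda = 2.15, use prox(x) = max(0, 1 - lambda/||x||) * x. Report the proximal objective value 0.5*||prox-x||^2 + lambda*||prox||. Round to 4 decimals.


Step 1: Compute ||x||.
||x|| = 3.4151
Step 2: Compute scaling factor.
scale = max(0, 1 - 2.15/3.4151) = 0.3704
Step 3: prox(x) = [0.4013, 1.1998]
||prox(x)|| = 1.2651
Step 4: Proximal objective.
0.5*||prox-x||^2 = 2.3113
lambda*||prox|| = 2.72
Total = 5.0313


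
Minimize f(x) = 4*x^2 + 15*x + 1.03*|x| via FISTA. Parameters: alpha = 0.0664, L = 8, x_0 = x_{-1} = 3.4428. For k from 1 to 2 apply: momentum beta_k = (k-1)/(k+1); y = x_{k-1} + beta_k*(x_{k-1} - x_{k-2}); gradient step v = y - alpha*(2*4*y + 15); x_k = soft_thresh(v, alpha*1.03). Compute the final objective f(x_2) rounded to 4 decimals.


FISTA on f(x) = 4*x^2 + 15*x + 1.03*|x|
L = 8, alpha = 0.0664
Iteration 1: beta = 0.0, y = 3.4428 + 0.0*(3.4428 - 3.4428) = 3.4428
  grad(y) = 42.5424, v = y - alpha*grad = 0.618
  prox(v) = soft_thresh(0.618, 0.0684) = 0.5496
Iteration 2: beta = 0.3333, y = 0.5496 + 0.3333*(0.5496 - 3.4428) = -0.4148
  grad(y) = 11.6815, v = y - alpha*grad = -1.1905
  prox(v) = soft_thresh(-1.1905, 0.0684) = -1.1221
f(x_2) = 4*(-1.1221)^2 + 15*(-1.1221) + 1.03*|-1.1221| = -10.6392


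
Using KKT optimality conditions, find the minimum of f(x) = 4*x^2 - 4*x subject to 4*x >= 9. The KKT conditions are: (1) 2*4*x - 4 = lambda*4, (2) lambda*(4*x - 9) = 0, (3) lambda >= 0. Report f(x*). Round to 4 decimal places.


Step 1: Try lambda = 0 (constraint inactive).
x_unc = 4/(2*4) = 0.5
Check: 4*0.5 = 2.0 < 9 -- violated!
Step 2: Constraint must be active: 4*x = 9
x* = 9/4 = 2.25
lambda = (2*4*2.25 - 4)/4 = 3.5
Step 3: Compute optimal value.
f(x*) = 4*2.25^2 - 4*2.25 = 11.25


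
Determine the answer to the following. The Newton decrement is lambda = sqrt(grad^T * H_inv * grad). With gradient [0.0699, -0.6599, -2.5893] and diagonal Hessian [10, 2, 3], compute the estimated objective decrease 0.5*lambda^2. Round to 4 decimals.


Step 1: H is diagonal, so H^(-1) * g = [0.007, -0.33, -0.8631].
Step 2: g^T H^(-1) g = sum_i g_i^2 / H_ii
  = (0.0699)^2/10 + (-0.6599)^2/2 + (-2.5893)^2/3
  = 0.0005 + 0.2177 + 2.2348 = 2.453
Step 3: Objective decrease = 0.5 * g^T H^(-1) g = 1.2265


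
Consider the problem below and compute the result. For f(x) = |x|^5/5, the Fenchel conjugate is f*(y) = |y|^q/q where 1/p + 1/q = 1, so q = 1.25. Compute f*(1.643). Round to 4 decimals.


The conjugate exponent q satisfies 1/p + 1/q = 1.
p = 5, so q = 5/(5 - 1) = 1.25
|y|^q = 1.643^1.25 = 1.8601
f*(1.643) = 1.8601 / 1.25 = 1.4881


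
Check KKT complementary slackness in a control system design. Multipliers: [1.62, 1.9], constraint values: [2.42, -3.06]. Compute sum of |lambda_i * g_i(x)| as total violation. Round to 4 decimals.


KKT complementary slackness check:
lambda_1 * g_1 = 1.62 * 2.42 = 3.9204
lambda_2 * g_2 = 1.9 * -3.06 = -5.814
Total violation = 3.9204 + 5.814 = 9.7344


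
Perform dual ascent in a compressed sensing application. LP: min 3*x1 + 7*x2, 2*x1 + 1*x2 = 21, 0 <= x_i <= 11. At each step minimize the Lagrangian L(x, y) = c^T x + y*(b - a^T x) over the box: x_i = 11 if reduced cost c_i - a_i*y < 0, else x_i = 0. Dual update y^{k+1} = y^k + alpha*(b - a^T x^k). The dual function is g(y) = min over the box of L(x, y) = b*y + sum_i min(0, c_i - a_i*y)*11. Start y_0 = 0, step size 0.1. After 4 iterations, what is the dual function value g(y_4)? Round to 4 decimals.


Dual ascent for LP: min 3*x1 + 7*x2, 2*x1 + 1*x2 = 21, 0 <= x_i <= 11
Step 1: y^k = 0.0, reduced costs: (3.0, 7.0)
  x^k = (0.0, 0.0), subgradient = b - a^T x = 21.0
  y^{k+1} = 0.0 + 0.1*21.0 = 2.1
Step 2: y^k = 2.1, reduced costs: (-1.2, 4.9)
  x^k = (11.0, 0.0), subgradient = b - a^T x = -1.0
  y^{k+1} = 2.1 + 0.1*-1.0 = 2.0
Step 3: y^k = 2.0, reduced costs: (-1.0, 5.0)
  x^k = (11.0, 0.0), subgradient = b - a^T x = -1.0
  y^{k+1} = 2.0 + 0.1*-1.0 = 1.9
Step 4: y^k = 1.9, reduced costs: (-0.8, 5.1)
  x^k = (11.0, 0.0), subgradient = b - a^T x = -1.0
  y^{k+1} = 1.9 + 0.1*-1.0 = 1.8
Dual objective at y_4 = 1.8: reduced costs (-0.6, 5.2), box minimizer x = (11.0, 0.0)
g(y_4) = b*y + (c1 - a1*y)*x1 + (c2 - a2*y)*x2 = 21*1.8 + (-0.6)*11.0 + 5.2*0.0 = 37.8 - 6.6 + 0.0 = 31.2


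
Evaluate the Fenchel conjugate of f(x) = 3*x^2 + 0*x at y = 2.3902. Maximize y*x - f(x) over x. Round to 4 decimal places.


f*(y) = sup_x {y*x - a*x^2 - b*x} = sup_x {(y-b)*x - a*x^2}
FOC: (y - b) - 2a*x = 0 => x* = (y - b)/(2a)
x* = (2.3902 - 0)/(2*3) = 0.3984
f*(2.3902) = (y-b)^2/(4a) = (2.3902 - 0)^2/(4*3)
= 5.7131/12 = 0.4761


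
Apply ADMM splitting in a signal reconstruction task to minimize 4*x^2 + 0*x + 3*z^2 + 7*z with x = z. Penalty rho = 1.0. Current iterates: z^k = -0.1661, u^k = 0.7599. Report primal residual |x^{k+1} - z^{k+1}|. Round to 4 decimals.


ADMM iteration with rho = 1.0, z^k = -0.1661, u^k = 0.7599
Step 1: x-update.
Minimize 4*x^2 + 0*x + (1.0/2)*(x + 0.1661 + 0.7599)^2
FOC: (2*4 + 1.0)*x = 0 + 1.0*(-0.1661 - 0.7599)
x^{k+1} = -0.1029
Step 2: z-update.
Minimize 3*z^2 + 7*z + (1.0/2)*(-0.1029 - z + 0.7599)^2
FOC: (2*3 + 1.0)*z = -7 + 1.0*(-0.1029 + 0.7599)
z^{k+1} = -0.9061
Step 3: u-update.
u^{k+1} = 0.7599 - 0.1029 + 0.9061 = 1.5632
Step 4: Primal residual = |-0.1029 + 0.9061| = 0.8033


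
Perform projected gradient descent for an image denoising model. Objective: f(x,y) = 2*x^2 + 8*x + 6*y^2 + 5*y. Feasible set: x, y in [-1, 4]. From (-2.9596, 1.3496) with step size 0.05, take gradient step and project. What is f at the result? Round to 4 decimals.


Step 1: Compute gradient at (-2.9596, 1.3496).
grad_x = 2*2*-2.9596 + 8 = -3.8384
grad_y = 2*6*1.3496 + 5 = 21.1952
Step 2: Gradient step.
x_raw = -2.9596 - 0.05*-3.8384 = -2.7677
y_raw = 1.3496 - 0.05*21.1952 = 0.2898
Step 3: Project onto [-1, 4].
x_proj = clip(-2.7677) = -1.0
y_proj = clip(0.2898) = 0.2898
Step 4: Evaluate f.
f(-1.0, 0.2898) = -4.0468


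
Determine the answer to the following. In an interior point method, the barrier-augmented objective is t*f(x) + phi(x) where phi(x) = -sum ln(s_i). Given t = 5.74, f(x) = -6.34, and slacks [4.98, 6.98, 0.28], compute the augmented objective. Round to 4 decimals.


Step 1: Compute log-barrier.
ln values: [1.6054, 1.943, -1.273]
phi = -(1.6054 + 1.943 - 1.273) = -2.2755
Step 2: Compute augmented objective.
t*f(x) = 5.74*-6.34 = -36.3916
Total = -36.3916 - 2.2755 = -38.6671


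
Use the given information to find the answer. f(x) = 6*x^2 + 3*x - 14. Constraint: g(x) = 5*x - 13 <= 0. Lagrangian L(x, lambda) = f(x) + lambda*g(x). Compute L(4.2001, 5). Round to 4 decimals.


Step 1: Evaluate f(x).
f(4.2001) = 6*4.2001^2 + 3*4.2001 - 14 = 104.4453
Step 2: Evaluate g(x).
g(4.2001) = 5*4.2001 - 13 = 8.0005
Step 3: Compute Lagrangian.
L = 104.4453 + 5*8.0005 = 144.4478


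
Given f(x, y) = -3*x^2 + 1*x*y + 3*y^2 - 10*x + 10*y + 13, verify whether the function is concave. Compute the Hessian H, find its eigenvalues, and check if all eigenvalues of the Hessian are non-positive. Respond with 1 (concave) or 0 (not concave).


The Hessian of f(x,y) = -3*x^2 + 1*x*y + 3*y^2 - 10*x + 10*y + 13 is:
H = [[-6, 1], [1, 6]]
Trace = -6 + 6 = 0
Determinant = -6*6 - (1)^2 = -37
Discriminant = (0)^2 - 4*-37 = 148.0
Eigenvalues: lambda_1 = -6.0828, lambda_2 = 6.0828
The function is not concave.

0


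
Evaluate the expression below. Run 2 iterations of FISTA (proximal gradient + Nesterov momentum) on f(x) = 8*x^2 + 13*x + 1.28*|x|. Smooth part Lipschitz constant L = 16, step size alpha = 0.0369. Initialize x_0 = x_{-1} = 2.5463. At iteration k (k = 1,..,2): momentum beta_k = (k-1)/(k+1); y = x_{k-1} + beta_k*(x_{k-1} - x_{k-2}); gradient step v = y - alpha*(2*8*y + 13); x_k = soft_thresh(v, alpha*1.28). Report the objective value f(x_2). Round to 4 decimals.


FISTA on f(x) = 8*x^2 + 13*x + 1.28*|x|
L = 16, alpha = 0.0369
Iteration 1: beta = 0.0, y = 2.5463 + 0.0*(2.5463 - 2.5463) = 2.5463
  grad(y) = 53.7408, v = y - alpha*grad = 0.5633
  prox(v) = soft_thresh(0.5633, 0.0472) = 0.516
Iteration 2: beta = 0.3333, y = 0.516 + 0.3333*(0.516 - 2.5463) = -0.1607
  grad(y) = 10.4284, v = y - alpha*grad = -0.5455
  prox(v) = soft_thresh(-0.5455, 0.0472) = -0.4983
f(x_2) = 8*(-0.4983)^2 + 13*(-0.4983) + 1.28*|-0.4983| = -3.8537


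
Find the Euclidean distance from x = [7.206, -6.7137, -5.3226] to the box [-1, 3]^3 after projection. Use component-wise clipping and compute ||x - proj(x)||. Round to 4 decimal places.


Project each component onto [-1, 3].
clip(7.206) = 3.0, clip(-6.7137) = -1.0, clip(-5.3226) = -1.0
Projection = [3.0, -1.0, -1.0]
Squared diffs: [17.6904, 32.6464, 18.6849]
Distance = sqrt(69.0217) = 8.3079


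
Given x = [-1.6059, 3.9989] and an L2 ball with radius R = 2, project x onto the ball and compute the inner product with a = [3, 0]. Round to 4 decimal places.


Step 1: Compute ||x|| (intermediates to 6 decimals).
||x|| = sqrt((-1.6059)^2 + 3.9989^2) = 4.309306
Step 2: Project.
Since ||x|| > R, scale = R/||x|| = 2/4.309306 = 0.464112, proj(x) = scale * x
proj(x) = [-0.745317, 1.855937]
Step 3: Dot product.
a^T * proj(x) = 3*(-0.745317) + 0*1.855937 = -2.236


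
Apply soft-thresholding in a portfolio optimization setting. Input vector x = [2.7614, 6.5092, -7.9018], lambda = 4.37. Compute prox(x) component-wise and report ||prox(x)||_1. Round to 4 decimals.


Soft-thresholding with lambda = 4.37:
prox(2.7614) = sign(2.7614)*max(|2.7614| - 4.37, 0) = 0.0
prox(6.5092) = sign(6.5092)*max(|6.5092| - 4.37, 0) = 2.1392
prox(-7.9018) = sign(-7.9018)*max(|-7.9018| - 4.37, 0) = -3.5318
prox(x) = [0.0, 2.1392, -3.5318]
||prox(x)||_1 = 0.0 + 2.1392 + 3.5318 = 5.671


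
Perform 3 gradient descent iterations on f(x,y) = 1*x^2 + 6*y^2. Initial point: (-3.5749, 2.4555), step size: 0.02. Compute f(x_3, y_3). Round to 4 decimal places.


Gradient descent on f(x,y) = 1*x^2 + 6*y^2.
Starting point: (-3.5749, 2.4555), alpha = 0.02
Step 1: grad_x = 2*1*-3.5749 = -7.1498, grad_y = 2*6*2.4555 = 29.466
  x_1 = -3.5749 - 0.02*-7.1498 = -3.4319
  y_1 = 2.4555 - 0.02*29.466 = 1.8662
Step 2: grad_x = 2*1*-3.4319 = -6.8638, grad_y = 2*6*1.8662 = 22.3942
  x_2 = -3.4319 - 0.02*-6.8638 = -3.2946
  y_2 = 1.8662 - 0.02*22.3942 = 1.4183
Step 3: grad_x = 2*1*-3.2946 = -6.5893, grad_y = 2*6*1.4183 = 17.0196
  x_3 = -3.2946 - 0.02*-6.5893 = -3.1628
  y_3 = 1.4183 - 0.02*17.0196 = 1.0779
f(-3.1628, 1.0779) = 1*(-3.1628)^2 + 6*1.0779^2 = 16.9749
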